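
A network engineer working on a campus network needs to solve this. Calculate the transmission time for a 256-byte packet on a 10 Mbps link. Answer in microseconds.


Given: packet = 256 bytes, bandwidth = 10 Mbps
Packet in bits = 256 * 8 = 2048 bits
Bandwidth = 10 * 10^6 = 10000000 bps
Time = 2048 / 10000000 seconds
Time in us = 2048 * 10^6 / 10000000 = 204.8

204.8


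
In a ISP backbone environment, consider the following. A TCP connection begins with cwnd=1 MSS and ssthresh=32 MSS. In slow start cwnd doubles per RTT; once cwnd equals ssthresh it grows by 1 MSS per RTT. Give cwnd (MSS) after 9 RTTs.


RTT 0: cwnd = 1 MSS (initial)
RTT 1: cwnd = 2 MSS (slow start, doubled)
RTT 2: cwnd = 4 MSS (slow start, doubled)
RTT 3: cwnd = 8 MSS (slow start, doubled)
RTT 4: cwnd = 16 MSS (slow start, doubled)
RTT 5: cwnd = 32 MSS (slow start, doubled)
RTT 6: cwnd = 33 MSS (congestion avoidance, +1)
RTT 7: cwnd = 34 MSS (congestion avoidance, +1)
RTT 8: cwnd = 35 MSS (congestion avoidance, +1)
RTT 9: cwnd = 36 MSS (congestion avoidance, +1)

36


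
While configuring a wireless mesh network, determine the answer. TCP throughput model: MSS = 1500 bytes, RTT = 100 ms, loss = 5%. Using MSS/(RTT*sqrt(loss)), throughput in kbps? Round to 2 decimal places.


Given: MSS = 1500 bytes, RTT = 100 ms, loss = 5%
RTT in seconds = 100 / 1000 = 0.1
Loss rate = 5% = 0.05
sqrt(loss) = sqrt(0.05) = 0.223606797750
Throughput (bytes/s) = 1500 / (0.1 * 0.223606797750) = 67082.0393
Throughput (kbps) = 67082.0393 * 8 / 1000 = 536.656315 -> 536.66 kbps (2 dp)

536.66


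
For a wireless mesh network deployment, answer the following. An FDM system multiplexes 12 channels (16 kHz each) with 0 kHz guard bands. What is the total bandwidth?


Given: 12 channels, 16 kHz each, guard = 0 kHz
Channel bandwidth = 12 * 16 = 192 kHz
Guard bands = 11 gaps * 0 kHz = 0 kHz
Total = 192 + 0 = 192 kHz

192


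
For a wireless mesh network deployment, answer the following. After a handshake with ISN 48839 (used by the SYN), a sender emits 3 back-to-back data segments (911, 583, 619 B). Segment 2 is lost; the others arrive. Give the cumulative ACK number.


SYN uses sequence number 48839; first data byte = ISN + 1 = 48840.
Segment 1: SEQ = 48840, len = 911 B, covers [48840, 49750]
Segment 2: SEQ = 49751, len = 583 B, covers [49751, 50333] [LOST]
Segment 3: SEQ = 50334, len = 619 B, covers [50334, 50952]
In-order data received: bytes [48840, 49750] (segments 1..1).
Segment 2 missing -> gap begins at byte 49751; later segments buffered out of order.
Cumulative ACK = next expected in-order byte = 48840 + 911 = 49751

49751


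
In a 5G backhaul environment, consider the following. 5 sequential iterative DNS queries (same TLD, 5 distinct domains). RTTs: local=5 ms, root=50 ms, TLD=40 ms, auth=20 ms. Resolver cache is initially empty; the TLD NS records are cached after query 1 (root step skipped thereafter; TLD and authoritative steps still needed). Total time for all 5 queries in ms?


Lookup 1 (cold cache): local + root + TLD + auth = 5 + 50 + 40 + 20 = 115 ms
Lookups 2..5 (TLD NS cached -> skip root; new domain -> still ask TLD and auth): local + TLD + auth = 5 + 40 + 20 = 65 ms each
Remaining 4 lookups: 4 * 65 = 260 ms
Total = 115 + 260 = 375 ms

375


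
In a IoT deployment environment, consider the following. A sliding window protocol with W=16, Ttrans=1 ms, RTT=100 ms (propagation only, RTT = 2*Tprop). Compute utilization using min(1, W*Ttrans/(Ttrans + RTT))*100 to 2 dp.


Given: W = 16, Ttrans = 1 ms, RTT = 100 ms (= 2 * Tprop, Tprop = 50 ms)
Cycle time = Ttrans + RTT = 1 + 100 = 101 ms (first packet sent until its ACK returns)
W * Ttrans = 16 * 1 = 16 ms of sending per cycle
W * Ttrans / (Ttrans + RTT) = 16 / 101 = 0.158416
U = min(1, 0.158416) = 0.158416
U% = 15.84%

15.84


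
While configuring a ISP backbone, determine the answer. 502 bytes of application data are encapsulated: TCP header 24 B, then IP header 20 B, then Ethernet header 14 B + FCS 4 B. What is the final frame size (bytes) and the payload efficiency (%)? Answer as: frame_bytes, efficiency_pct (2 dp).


TCP segment = 502 + 24 = 526 B
IP packet = 526 + 20 = 546 B
Ethernet frame = 546 + 14 + 4 = 564 B
Efficiency = app / frame = 502 / 564 = 0.890071 = 89.0071% -> 89.01% (2 dp)

564, 89.01


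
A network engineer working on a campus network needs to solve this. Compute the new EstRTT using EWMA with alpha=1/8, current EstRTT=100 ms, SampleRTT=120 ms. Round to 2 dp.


Given: EstRTT = 100 ms, SampleRTT = 120 ms, alpha = 1/8
New EstRTT = (1 - alpha) * EstRTT + alpha * SampleRTT
(7/8) * 100 = 87.5
(1/8) * 120 = 15
New EstRTT = 87.5 + 15 = 102.5 ms -> 102.50 ms (2 dp)

102.50


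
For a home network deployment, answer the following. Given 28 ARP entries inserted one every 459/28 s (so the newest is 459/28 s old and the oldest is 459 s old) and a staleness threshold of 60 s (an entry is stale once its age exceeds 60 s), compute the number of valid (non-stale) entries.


Ages are k * 459/28 s for k = 1..28 (spacing = 16.3929 s).
Entry k is valid iff k * 459/28 <= 60 iff k <= 28 * 60 / 459 = 3.6601
n_valid = floor(3.6601) = 3
(n_stale = 28 - 3 = 25)

3


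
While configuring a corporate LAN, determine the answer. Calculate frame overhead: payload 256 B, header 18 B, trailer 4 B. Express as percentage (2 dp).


Given: payload = 256 B, header = 18 B, trailer = 4 B
Overhead bytes = header + trailer = 18 + 4 = 22
Total frame = payload + overhead = 256 + 22 = 278
Overhead % = 22 / 278 * 100 = 7.9137% -> 7.91% (2 dp)

7.91


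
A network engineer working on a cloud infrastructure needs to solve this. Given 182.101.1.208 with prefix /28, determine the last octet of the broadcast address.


Given: IP = 182.101.1.208, prefix = /28
Host bits = 32 - 28 = 4
Network last octet = 208 AND mask = 208
Host part size = 2^4 - 1 = 15
Broadcast last octet = 208 OR 15 = 223

223


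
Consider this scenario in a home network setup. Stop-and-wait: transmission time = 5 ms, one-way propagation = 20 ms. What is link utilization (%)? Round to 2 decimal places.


Given: Ttrans = 5 ms, Tprop = 20 ms
RTT = 2 * Tprop = 2 * 20 = 40 ms
U = Ttrans / (Ttrans + RTT)
U = 5 / (5 + 40)
U = 5 / 45 = 0.111111
U% = 11.11%

11.11


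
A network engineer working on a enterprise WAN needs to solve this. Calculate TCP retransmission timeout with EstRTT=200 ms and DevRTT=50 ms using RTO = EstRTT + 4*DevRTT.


Given: EstRTT = 200 ms, DevRTT = 50 ms
Timeout = EstRTT + 4 * DevRTT
4 * DevRTT = 4 * 50 = 200
Timeout = 200 + 200 = 400 ms

400


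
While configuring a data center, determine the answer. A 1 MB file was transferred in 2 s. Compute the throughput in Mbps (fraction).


Given: file = 1 MB, time = 2 s
File in Mb = 1 * 8 = 8 Mb
Throughput = 8 / 2 Mbps
Throughput = 4 Mbps

4


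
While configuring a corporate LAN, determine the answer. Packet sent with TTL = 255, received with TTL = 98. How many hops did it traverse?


Given: initial TTL = 255, received TTL = 98
Hops = initial TTL - received TTL
Hops = 255 - 98 = 157

157


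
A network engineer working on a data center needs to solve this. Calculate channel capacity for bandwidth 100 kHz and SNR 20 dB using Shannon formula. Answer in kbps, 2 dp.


Given: B = 100 kHz, SNR = 20 dB
SNR linear = 10^(20/10) = 100
1 + SNR = 101
log2(101) = 6.6582114828
C = 100 * 1000 * 6.6582114828 = 665821.1483 bps
C = 665.821148 kbps -> 665.82 kbps (2 dp)

665.82


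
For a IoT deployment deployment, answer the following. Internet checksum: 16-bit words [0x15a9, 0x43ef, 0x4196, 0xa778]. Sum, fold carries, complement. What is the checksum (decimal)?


Given words: [0x15a9, 0x43ef, 0x4196, 0xa778]
Step 1: Sum all words
Raw sum = 5545 + 17391 + 16790 + 42872 = 82598
Step 2: Fold carry: (17062 + 1) = 17063
One's complement = ~17063 & 0xFFFF = 48472

48472


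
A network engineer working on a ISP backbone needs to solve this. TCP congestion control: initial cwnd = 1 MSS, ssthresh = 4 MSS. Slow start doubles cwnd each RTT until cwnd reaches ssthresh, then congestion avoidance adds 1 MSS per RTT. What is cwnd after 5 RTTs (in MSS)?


RTT 0: cwnd = 1 MSS (initial)
RTT 1: cwnd = 2 MSS (slow start, doubled)
RTT 2: cwnd = 4 MSS (slow start, doubled)
RTT 3: cwnd = 5 MSS (congestion avoidance, +1)
RTT 4: cwnd = 6 MSS (congestion avoidance, +1)
RTT 5: cwnd = 7 MSS (congestion avoidance, +1)

7


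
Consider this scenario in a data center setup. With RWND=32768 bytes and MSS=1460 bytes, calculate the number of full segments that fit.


Given: RWND = 32768 bytes, MSS = 1460 bytes
Full segments = floor(RWND / MSS)
Full segments = floor(32768 / 1460)
Full segments = floor(22.4438) = 22

22


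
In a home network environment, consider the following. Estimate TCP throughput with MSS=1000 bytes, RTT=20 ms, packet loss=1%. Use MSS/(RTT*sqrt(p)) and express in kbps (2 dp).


Given: MSS = 1000 bytes, RTT = 20 ms, loss = 1%
RTT in seconds = 20 / 1000 = 0.02
Loss rate = 1% = 0.01
sqrt(loss) = sqrt(0.01) = 0.1
Throughput (bytes/s) = 1000 / (0.02 * 0.1) = 500000.0000
Throughput (kbps) = 500000.0000 * 8 / 1000 = 4000.000000 -> 4000.00 kbps (2 dp)

4000.00


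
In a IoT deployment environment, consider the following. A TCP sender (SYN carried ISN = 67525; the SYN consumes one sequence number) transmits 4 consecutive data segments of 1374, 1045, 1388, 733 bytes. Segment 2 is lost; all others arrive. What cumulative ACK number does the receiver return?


SYN uses sequence number 67525; first data byte = ISN + 1 = 67526.
Segment 1: SEQ = 67526, len = 1374 B, covers [67526, 68899]
Segment 2: SEQ = 68900, len = 1045 B, covers [68900, 69944] [LOST]
Segment 3: SEQ = 69945, len = 1388 B, covers [69945, 71332]
Segment 4: SEQ = 71333, len = 733 B, covers [71333, 72065]
In-order data received: bytes [67526, 68899] (segments 1..1).
Segment 2 missing -> gap begins at byte 68900; later segments buffered out of order.
Cumulative ACK = next expected in-order byte = 67526 + 1374 = 68900

68900


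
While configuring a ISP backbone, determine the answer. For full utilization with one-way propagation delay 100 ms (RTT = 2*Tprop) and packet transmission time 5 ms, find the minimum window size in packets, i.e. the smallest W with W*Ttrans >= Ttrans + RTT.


Given: Ttrans = 5 ms, RTT = 200 ms (= 2 * Tprop, Tprop = 100 ms)
Time until first ACK returns = Ttrans + RTT = 5 + 200 = 205 ms
Need W * Ttrans >= Ttrans + RTT  ->  W >= (Ttrans + RTT) / Ttrans
(Ttrans + RTT) / Ttrans = 205 / 5 = 41
W_min = ceil(41) = 41

41


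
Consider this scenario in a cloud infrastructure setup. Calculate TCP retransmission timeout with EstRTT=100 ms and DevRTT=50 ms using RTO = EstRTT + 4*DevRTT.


Given: EstRTT = 100 ms, DevRTT = 50 ms
Timeout = EstRTT + 4 * DevRTT
4 * DevRTT = 4 * 50 = 200
Timeout = 100 + 200 = 300 ms

300


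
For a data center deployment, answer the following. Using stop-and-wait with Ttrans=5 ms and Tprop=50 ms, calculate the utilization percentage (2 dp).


Given: Ttrans = 5 ms, Tprop = 50 ms
RTT = 2 * Tprop = 2 * 50 = 100 ms
U = Ttrans / (Ttrans + RTT)
U = 5 / (5 + 100)
U = 5 / 105 = 0.047619
U% = 4.76%

4.76


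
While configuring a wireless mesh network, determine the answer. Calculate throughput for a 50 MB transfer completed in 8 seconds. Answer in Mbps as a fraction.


Given: file = 50 MB, time = 8 s
File in Mb = 50 * 8 = 400 Mb
Throughput = 400 / 8 Mbps
Throughput = 50 Mbps

50


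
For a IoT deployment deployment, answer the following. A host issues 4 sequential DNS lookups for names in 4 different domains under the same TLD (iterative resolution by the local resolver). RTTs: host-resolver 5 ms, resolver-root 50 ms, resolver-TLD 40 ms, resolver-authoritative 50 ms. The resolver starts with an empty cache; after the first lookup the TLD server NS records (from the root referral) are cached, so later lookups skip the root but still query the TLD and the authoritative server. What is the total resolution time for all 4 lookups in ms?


Lookup 1 (cold cache): local + root + TLD + auth = 5 + 50 + 40 + 50 = 145 ms
Lookups 2..4 (TLD NS cached -> skip root; new domain -> still ask TLD and auth): local + TLD + auth = 5 + 40 + 50 = 95 ms each
Remaining 3 lookups: 3 * 95 = 285 ms
Total = 145 + 285 = 430 ms

430


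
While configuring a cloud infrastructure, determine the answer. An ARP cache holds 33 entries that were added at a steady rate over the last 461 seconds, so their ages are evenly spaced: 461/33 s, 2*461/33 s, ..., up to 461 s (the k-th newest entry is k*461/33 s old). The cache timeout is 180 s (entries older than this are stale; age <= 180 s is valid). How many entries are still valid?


Ages are k * 461/33 s for k = 1..33 (spacing = 13.9697 s).
Entry k is valid iff k * 461/33 <= 180 iff k <= 33 * 180 / 461 = 12.8850
n_valid = floor(12.8850) = 12
(n_stale = 33 - 12 = 21)

12


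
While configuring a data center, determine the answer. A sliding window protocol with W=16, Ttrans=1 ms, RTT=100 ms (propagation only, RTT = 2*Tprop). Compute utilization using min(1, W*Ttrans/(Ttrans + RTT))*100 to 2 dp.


Given: W = 16, Ttrans = 1 ms, RTT = 100 ms (= 2 * Tprop, Tprop = 50 ms)
Cycle time = Ttrans + RTT = 1 + 100 = 101 ms (first packet sent until its ACK returns)
W * Ttrans = 16 * 1 = 16 ms of sending per cycle
W * Ttrans / (Ttrans + RTT) = 16 / 101 = 0.158416
U = min(1, 0.158416) = 0.158416
U% = 15.84%

15.84


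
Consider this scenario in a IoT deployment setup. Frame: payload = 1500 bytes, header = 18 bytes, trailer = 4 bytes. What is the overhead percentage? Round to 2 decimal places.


Given: payload = 1500 B, header = 18 B, trailer = 4 B
Overhead bytes = header + trailer = 18 + 4 = 22
Total frame = payload + overhead = 1500 + 22 = 1522
Overhead % = 22 / 1522 * 100 = 1.4455% -> 1.45% (2 dp)

1.45


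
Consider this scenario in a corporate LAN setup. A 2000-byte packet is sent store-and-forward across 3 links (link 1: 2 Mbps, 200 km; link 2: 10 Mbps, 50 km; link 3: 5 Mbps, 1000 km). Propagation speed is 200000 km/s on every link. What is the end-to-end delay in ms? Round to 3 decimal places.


Packet = 2000 bytes = 16000 bits. Store-and-forward: sum (t_trans + t_prop) per link.
Link 1: t_trans = 16000/(2*10^6) s = 8.0000 ms; t_prop = 200/200000 s = 1.0000 ms; subtotal = 9.0000 ms
Link 2: t_trans = 16000/(10*10^6) s = 1.6000 ms; t_prop = 50/200000 s = 0.2500 ms; subtotal = 1.8500 ms
Link 3: t_trans = 16000/(5*10^6) s = 3.2000 ms; t_prop = 1000/200000 s = 5.0000 ms; subtotal = 8.2000 ms
End-to-end = 9.0000 + 1.8500 + 8.2000 = 19.0500 ms -> 19.050 ms (3 dp)

19.050


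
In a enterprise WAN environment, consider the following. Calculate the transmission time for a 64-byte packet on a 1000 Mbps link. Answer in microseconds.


Given: packet = 64 bytes, bandwidth = 1000 Mbps
Packet in bits = 64 * 8 = 512 bits
Bandwidth = 1000 * 10^6 = 1000000000 bps
Time = 512 / 1000000000 seconds
Time in us = 512 * 10^6 / 1000000000 = 0.512

0.512


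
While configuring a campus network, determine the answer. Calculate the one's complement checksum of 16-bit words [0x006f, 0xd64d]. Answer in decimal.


Given words: [0x006f, 0xd64d]
Step 1: Sum all words
Raw sum = 111 + 54861 = 54972
One's complement = ~54972 & 0xFFFF = 10563

10563


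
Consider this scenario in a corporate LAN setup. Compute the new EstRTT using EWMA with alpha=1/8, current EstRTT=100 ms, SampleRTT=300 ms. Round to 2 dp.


Given: EstRTT = 100 ms, SampleRTT = 300 ms, alpha = 1/8
New EstRTT = (1 - alpha) * EstRTT + alpha * SampleRTT
(7/8) * 100 = 87.5
(1/8) * 300 = 37.5
New EstRTT = 87.5 + 37.5 = 125 ms -> 125.00 ms (2 dp)

125.00


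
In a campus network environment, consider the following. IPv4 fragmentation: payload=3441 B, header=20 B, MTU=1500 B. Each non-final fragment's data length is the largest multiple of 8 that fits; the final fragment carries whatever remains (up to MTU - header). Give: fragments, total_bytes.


Max data per non-final fragment = floor((MTU - header)/8)*8 = floor((1500 - 20)/8)*8 = floor(1480/8)*8 = 1480 B
Final fragment needs no 8-byte alignment: it can carry up to MTU - header = 1480 B
Non-final fragments needed = ceil((payload - 1480) / 1480) = ceil(1961/1480) = ceil(1.3250) = 2
Number of fragments = 2 + 1 = 3
Fragment sizes (data): 2 * 1480 B + 481 B (last, 481 <= 1480 OK)
Total bytes sent = payload + n_frags * header = 3441 + 3*20 = 3441 + 60 = 3501 B

3, 3501


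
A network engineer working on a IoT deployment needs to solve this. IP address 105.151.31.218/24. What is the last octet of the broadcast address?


Given: IP = 105.151.31.218, prefix = /24
Host bits = 32 - 24 = 8
Network last octet = 218 AND mask = 0
Host part size = 2^8 - 1 = 255
Broadcast last octet = 0 OR 255 = 255

255


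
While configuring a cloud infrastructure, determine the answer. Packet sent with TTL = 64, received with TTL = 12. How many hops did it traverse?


Given: initial TTL = 64, received TTL = 12
Hops = initial TTL - received TTL
Hops = 64 - 12 = 52

52


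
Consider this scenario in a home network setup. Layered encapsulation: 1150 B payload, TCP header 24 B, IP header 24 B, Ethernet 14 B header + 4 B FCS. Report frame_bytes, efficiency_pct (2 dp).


TCP segment = 1150 + 24 = 1174 B
IP packet = 1174 + 24 = 1198 B
Ethernet frame = 1198 + 14 + 4 = 1216 B
Efficiency = app / frame = 1150 / 1216 = 0.945724 = 94.5724% -> 94.57% (2 dp)

1216, 94.57


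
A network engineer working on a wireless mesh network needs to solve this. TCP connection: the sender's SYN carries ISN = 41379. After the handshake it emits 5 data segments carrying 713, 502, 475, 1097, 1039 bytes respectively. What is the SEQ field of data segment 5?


The SYN occupies sequence number ISN = 41379, so the first data byte is ISN + 1 = 41380.
SEQ of data segment i = (ISN + 1) + sum of payload sizes of segments 1..i-1.
Segment 1: SEQ = 41380, payload = 713 bytes
Segment 2: SEQ = 42093, payload = 502 bytes
Segment 3: SEQ = 42595, payload = 475 bytes
Segment 4: SEQ = 43070, payload = 1097 bytes
Segment 5: SEQ = 44167, payload = 1039 bytes
SEQ of segment 5 = 41380 + 713 + 502 + 475 + 1097 = 44167

44167


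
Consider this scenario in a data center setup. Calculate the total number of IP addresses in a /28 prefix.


Given: CIDR prefix /28
Host bits = 32 - 28 = 4
Total addresses = 2^4 = 16

16


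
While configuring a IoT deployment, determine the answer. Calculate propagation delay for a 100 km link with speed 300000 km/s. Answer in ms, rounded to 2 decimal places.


Given: distance = 100 km, speed = 300000 km/s
Delay = distance / speed = 100 / 300000 seconds
Delay in ms = 100 * 1000 / 300000
Delay = 0.3333 ms
Rounded to 2 dp = 0.33 ms

0.33


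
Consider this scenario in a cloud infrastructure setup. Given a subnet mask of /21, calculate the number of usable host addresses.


Given: subnet mask /21
Host bits = 32 - 21 = 11
Total addresses = 2^11 = 2048
Usable hosts = 2048 - 2 (network + broadcast) = 2046

2046


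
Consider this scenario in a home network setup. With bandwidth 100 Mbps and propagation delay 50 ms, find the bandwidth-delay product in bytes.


Given: bandwidth = 100 Mbps, delay = 50 ms
BDP in bits = 100 * 10^6 * 50 / 1000
BDP in bits = 5000000
BDP in bytes = 5000000 / 8 = 625000

625000


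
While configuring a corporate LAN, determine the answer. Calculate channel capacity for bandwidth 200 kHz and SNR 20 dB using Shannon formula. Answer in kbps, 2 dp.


Given: B = 200 kHz, SNR = 20 dB
SNR linear = 10^(20/10) = 100
1 + SNR = 101
log2(101) = 6.6582114828
C = 200 * 1000 * 6.6582114828 = 1331642.2966 bps
C = 1331.642297 kbps -> 1331.64 kbps (2 dp)

1331.64


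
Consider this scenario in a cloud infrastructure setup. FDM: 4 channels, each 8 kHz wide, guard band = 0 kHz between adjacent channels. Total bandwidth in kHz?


Given: 4 channels, 8 kHz each, guard = 0 kHz
Channel bandwidth = 4 * 8 = 32 kHz
Guard bands = 3 gaps * 0 kHz = 0 kHz
Total = 32 + 0 = 32 kHz

32


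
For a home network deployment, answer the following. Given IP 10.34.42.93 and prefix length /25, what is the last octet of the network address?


Given: IP = 10.34.42.93, prefix = /25
Subnet mask = 255.255.255.128
Last octet of IP: 93
Last octet of mask: 128
Network last octet = 93 AND 128 = 0

0


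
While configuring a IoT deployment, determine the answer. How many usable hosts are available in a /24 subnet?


Given: subnet mask /24
Host bits = 32 - 24 = 8
Total addresses = 2^8 = 256
Usable hosts = 256 - 2 (network + broadcast) = 254

254


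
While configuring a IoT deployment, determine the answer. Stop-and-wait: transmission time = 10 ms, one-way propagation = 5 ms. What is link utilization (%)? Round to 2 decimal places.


Given: Ttrans = 10 ms, Tprop = 5 ms
RTT = 2 * Tprop = 2 * 5 = 10 ms
U = Ttrans / (Ttrans + RTT)
U = 10 / (10 + 10)
U = 10 / 20 = 0.5
U% = 50.00%

50.00


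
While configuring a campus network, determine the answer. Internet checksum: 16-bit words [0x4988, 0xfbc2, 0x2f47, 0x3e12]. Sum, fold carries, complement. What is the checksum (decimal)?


Given words: [0x4988, 0xfbc2, 0x2f47, 0x3e12]
Step 1: Sum all words
Raw sum = 18824 + 64450 + 12103 + 15890 = 111267
Step 2: Fold carry: (45731 + 1) = 45732
One's complement = ~45732 & 0xFFFF = 19803

19803


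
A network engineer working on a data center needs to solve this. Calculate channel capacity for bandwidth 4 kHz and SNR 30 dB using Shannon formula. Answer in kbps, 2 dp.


Given: B = 4 kHz, SNR = 30 dB
SNR linear = 10^(30/10) = 1000
1 + SNR = 1001
log2(1001) = 9.9672262588
C = 4 * 1000 * 9.9672262588 = 39868.9050 bps
C = 39.868905 kbps -> 39.87 kbps (2 dp)

39.87


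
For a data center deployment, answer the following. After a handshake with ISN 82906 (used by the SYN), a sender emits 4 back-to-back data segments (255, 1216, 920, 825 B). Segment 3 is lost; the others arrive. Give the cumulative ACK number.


SYN uses sequence number 82906; first data byte = ISN + 1 = 82907.
Segment 1: SEQ = 82907, len = 255 B, covers [82907, 83161]
Segment 2: SEQ = 83162, len = 1216 B, covers [83162, 84377]
Segment 3: SEQ = 84378, len = 920 B, covers [84378, 85297] [LOST]
Segment 4: SEQ = 85298, len = 825 B, covers [85298, 86122]
In-order data received: bytes [82907, 84377] (segments 1..2).
Segment 3 missing -> gap begins at byte 84378; later segments buffered out of order.
Cumulative ACK = next expected in-order byte = 82907 + 255 + 1216 = 84378

84378


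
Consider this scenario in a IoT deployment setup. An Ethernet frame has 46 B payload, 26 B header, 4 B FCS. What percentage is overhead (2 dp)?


Given: payload = 46 B, header = 26 B, trailer = 4 B
Overhead bytes = header + trailer = 26 + 4 = 30
Total frame = payload + overhead = 46 + 30 = 76
Overhead % = 30 / 76 * 100 = 39.4737% -> 39.47% (2 dp)

39.47


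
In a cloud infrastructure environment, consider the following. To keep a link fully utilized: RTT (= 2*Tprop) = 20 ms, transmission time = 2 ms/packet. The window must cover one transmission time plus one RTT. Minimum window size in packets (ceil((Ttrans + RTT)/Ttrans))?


Given: Ttrans = 2 ms, RTT = 20 ms (= 2 * Tprop, Tprop = 10 ms)
Time until first ACK returns = Ttrans + RTT = 2 + 20 = 22 ms
Need W * Ttrans >= Ttrans + RTT  ->  W >= (Ttrans + RTT) / Ttrans
(Ttrans + RTT) / Ttrans = 22 / 2 = 11
W_min = ceil(11) = 11

11


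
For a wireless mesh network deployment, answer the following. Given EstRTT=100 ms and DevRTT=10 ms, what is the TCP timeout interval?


Given: EstRTT = 100 ms, DevRTT = 10 ms
Timeout = EstRTT + 4 * DevRTT
4 * DevRTT = 4 * 10 = 40
Timeout = 100 + 40 = 140 ms

140


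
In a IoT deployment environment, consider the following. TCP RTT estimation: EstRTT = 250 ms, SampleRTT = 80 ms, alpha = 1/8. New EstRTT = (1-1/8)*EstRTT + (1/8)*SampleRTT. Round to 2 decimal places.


Given: EstRTT = 250 ms, SampleRTT = 80 ms, alpha = 1/8
New EstRTT = (1 - alpha) * EstRTT + alpha * SampleRTT
(7/8) * 250 = 218.75
(1/8) * 80 = 10
New EstRTT = 218.75 + 10 = 228.75 ms -> 228.75 ms (2 dp)

228.75


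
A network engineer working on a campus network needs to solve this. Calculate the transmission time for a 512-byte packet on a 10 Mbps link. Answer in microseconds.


Given: packet = 512 bytes, bandwidth = 10 Mbps
Packet in bits = 512 * 8 = 4096 bits
Bandwidth = 10 * 10^6 = 10000000 bps
Time = 4096 / 10000000 seconds
Time in us = 4096 * 10^6 / 10000000 = 409.6

409.6


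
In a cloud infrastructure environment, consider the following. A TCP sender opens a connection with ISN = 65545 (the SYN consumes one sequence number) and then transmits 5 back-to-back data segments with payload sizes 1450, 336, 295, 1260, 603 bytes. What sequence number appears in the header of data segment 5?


The SYN occupies sequence number ISN = 65545, so the first data byte is ISN + 1 = 65546.
SEQ of data segment i = (ISN + 1) + sum of payload sizes of segments 1..i-1.
Segment 1: SEQ = 65546, payload = 1450 bytes
Segment 2: SEQ = 66996, payload = 336 bytes
Segment 3: SEQ = 67332, payload = 295 bytes
Segment 4: SEQ = 67627, payload = 1260 bytes
Segment 5: SEQ = 68887, payload = 603 bytes
SEQ of segment 5 = 65546 + 1450 + 336 + 295 + 1260 = 68887

68887


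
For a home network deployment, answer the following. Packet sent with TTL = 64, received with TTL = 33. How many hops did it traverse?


Given: initial TTL = 64, received TTL = 33
Hops = initial TTL - received TTL
Hops = 64 - 33 = 31

31


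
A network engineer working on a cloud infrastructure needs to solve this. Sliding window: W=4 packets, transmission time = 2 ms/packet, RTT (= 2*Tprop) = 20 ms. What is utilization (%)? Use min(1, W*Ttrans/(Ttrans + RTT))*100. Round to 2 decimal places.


Given: W = 4, Ttrans = 2 ms, RTT = 20 ms (= 2 * Tprop, Tprop = 10 ms)
Cycle time = Ttrans + RTT = 2 + 20 = 22 ms (first packet sent until its ACK returns)
W * Ttrans = 4 * 2 = 8 ms of sending per cycle
W * Ttrans / (Ttrans + RTT) = 8 / 22 = 0.363636
U = min(1, 0.363636) = 0.363636
U% = 36.36%

36.36


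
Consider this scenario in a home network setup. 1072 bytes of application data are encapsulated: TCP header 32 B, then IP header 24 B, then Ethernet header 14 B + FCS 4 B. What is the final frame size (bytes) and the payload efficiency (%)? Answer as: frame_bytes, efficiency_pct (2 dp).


TCP segment = 1072 + 32 = 1104 B
IP packet = 1104 + 24 = 1128 B
Ethernet frame = 1128 + 14 + 4 = 1146 B
Efficiency = app / frame = 1072 / 1146 = 0.935428 = 93.5428% -> 93.54% (2 dp)

1146, 93.54


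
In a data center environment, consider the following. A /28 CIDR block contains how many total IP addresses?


Given: CIDR prefix /28
Host bits = 32 - 28 = 4
Total addresses = 2^4 = 16

16


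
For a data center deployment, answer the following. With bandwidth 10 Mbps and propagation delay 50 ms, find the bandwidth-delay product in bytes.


Given: bandwidth = 10 Mbps, delay = 50 ms
BDP in bits = 10 * 10^6 * 50 / 1000
BDP in bits = 500000
BDP in bytes = 500000 / 8 = 62500

62500


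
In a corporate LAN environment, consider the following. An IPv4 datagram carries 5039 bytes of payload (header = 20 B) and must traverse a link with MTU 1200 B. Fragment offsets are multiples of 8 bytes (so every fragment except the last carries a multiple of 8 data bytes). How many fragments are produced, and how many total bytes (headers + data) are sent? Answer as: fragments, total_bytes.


Max data per non-final fragment = floor((MTU - header)/8)*8 = floor((1200 - 20)/8)*8 = floor(1180/8)*8 = 1176 B
Final fragment needs no 8-byte alignment: it can carry up to MTU - header = 1180 B
Non-final fragments needed = ceil((payload - 1180) / 1176) = ceil(3859/1176) = ceil(3.2815) = 4
Number of fragments = 4 + 1 = 5
Fragment sizes (data): 4 * 1176 B + 335 B (last, 335 <= 1180 OK)
Total bytes sent = payload + n_frags * header = 5039 + 5*20 = 5039 + 100 = 5139 B

5, 5139


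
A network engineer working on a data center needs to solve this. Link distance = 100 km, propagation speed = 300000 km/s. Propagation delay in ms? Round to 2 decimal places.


Given: distance = 100 km, speed = 300000 km/s
Delay = distance / speed = 100 / 300000 seconds
Delay in ms = 100 * 1000 / 300000
Delay = 0.3333 ms
Rounded to 2 dp = 0.33 ms

0.33


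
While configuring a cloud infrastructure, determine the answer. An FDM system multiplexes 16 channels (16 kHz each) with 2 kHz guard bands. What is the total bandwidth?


Given: 16 channels, 16 kHz each, guard = 2 kHz
Channel bandwidth = 16 * 16 = 256 kHz
Guard bands = 15 gaps * 2 kHz = 30 kHz
Total = 256 + 30 = 286 kHz

286


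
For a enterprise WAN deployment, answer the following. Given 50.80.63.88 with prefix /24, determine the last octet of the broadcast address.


Given: IP = 50.80.63.88, prefix = /24
Host bits = 32 - 24 = 8
Network last octet = 88 AND mask = 0
Host part size = 2^8 - 1 = 255
Broadcast last octet = 0 OR 255 = 255

255


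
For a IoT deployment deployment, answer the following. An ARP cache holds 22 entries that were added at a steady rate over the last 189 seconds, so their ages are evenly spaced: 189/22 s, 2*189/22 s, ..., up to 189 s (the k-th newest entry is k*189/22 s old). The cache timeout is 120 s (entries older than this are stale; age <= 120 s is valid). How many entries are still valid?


Ages are k * 189/22 s for k = 1..22 (spacing = 8.5909 s).
Entry k is valid iff k * 189/22 <= 120 iff k <= 22 * 120 / 189 = 13.9683
n_valid = floor(13.9683) = 13
(n_stale = 22 - 13 = 9)

13


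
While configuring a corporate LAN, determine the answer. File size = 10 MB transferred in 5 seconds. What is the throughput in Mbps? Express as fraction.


Given: file = 10 MB, time = 5 s
File in Mb = 10 * 8 = 80 Mb
Throughput = 80 / 5 Mbps
Throughput = 16 Mbps

16


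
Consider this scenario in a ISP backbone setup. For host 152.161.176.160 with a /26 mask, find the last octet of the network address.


Given: IP = 152.161.176.160, prefix = /26
Subnet mask = 255.255.255.192
Last octet of IP: 160
Last octet of mask: 192
Network last octet = 160 AND 192 = 128

128


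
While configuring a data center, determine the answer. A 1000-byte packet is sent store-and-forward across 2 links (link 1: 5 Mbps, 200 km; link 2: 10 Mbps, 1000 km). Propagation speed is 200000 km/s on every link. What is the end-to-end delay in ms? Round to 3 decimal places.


Packet = 1000 bytes = 8000 bits. Store-and-forward: sum (t_trans + t_prop) per link.
Link 1: t_trans = 8000/(5*10^6) s = 1.6000 ms; t_prop = 200/200000 s = 1.0000 ms; subtotal = 2.6000 ms
Link 2: t_trans = 8000/(10*10^6) s = 0.8000 ms; t_prop = 1000/200000 s = 5.0000 ms; subtotal = 5.8000 ms
End-to-end = 2.6000 + 5.8000 = 8.4000 ms -> 8.400 ms (3 dp)

8.400


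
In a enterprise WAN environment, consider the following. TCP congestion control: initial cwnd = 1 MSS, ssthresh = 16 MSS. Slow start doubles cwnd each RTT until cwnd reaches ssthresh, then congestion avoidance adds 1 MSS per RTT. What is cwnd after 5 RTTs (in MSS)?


RTT 0: cwnd = 1 MSS (initial)
RTT 1: cwnd = 2 MSS (slow start, doubled)
RTT 2: cwnd = 4 MSS (slow start, doubled)
RTT 3: cwnd = 8 MSS (slow start, doubled)
RTT 4: cwnd = 16 MSS (slow start, doubled)
RTT 5: cwnd = 17 MSS (congestion avoidance, +1)

17


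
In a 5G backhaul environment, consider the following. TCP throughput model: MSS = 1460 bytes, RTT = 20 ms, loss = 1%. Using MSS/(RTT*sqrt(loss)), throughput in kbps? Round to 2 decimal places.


Given: MSS = 1460 bytes, RTT = 20 ms, loss = 1%
RTT in seconds = 20 / 1000 = 0.02
Loss rate = 1% = 0.01
sqrt(loss) = sqrt(0.01) = 0.1
Throughput (bytes/s) = 1460 / (0.02 * 0.1) = 730000.0000
Throughput (kbps) = 730000.0000 * 8 / 1000 = 5840.000000 -> 5840.00 kbps (2 dp)

5840.00


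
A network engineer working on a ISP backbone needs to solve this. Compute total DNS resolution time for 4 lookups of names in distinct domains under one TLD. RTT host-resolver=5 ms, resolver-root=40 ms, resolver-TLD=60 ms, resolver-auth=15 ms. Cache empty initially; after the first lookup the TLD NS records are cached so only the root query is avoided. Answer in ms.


Lookup 1 (cold cache): local + root + TLD + auth = 5 + 40 + 60 + 15 = 120 ms
Lookups 2..4 (TLD NS cached -> skip root; new domain -> still ask TLD and auth): local + TLD + auth = 5 + 60 + 15 = 80 ms each
Remaining 3 lookups: 3 * 80 = 240 ms
Total = 120 + 240 = 360 ms

360


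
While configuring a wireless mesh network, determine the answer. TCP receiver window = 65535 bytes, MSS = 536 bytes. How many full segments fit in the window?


Given: RWND = 65535 bytes, MSS = 536 bytes
Full segments = floor(RWND / MSS)
Full segments = floor(65535 / 536)
Full segments = floor(122.2668) = 122

122


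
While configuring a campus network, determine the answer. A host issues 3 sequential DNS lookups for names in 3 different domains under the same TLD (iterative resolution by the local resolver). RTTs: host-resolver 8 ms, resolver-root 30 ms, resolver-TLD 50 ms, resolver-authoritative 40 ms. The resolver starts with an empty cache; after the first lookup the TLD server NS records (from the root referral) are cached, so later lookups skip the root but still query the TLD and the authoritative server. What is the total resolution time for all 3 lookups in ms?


Lookup 1 (cold cache): local + root + TLD + auth = 8 + 30 + 50 + 40 = 128 ms
Lookups 2..3 (TLD NS cached -> skip root; new domain -> still ask TLD and auth): local + TLD + auth = 8 + 50 + 40 = 98 ms each
Remaining 2 lookups: 2 * 98 = 196 ms
Total = 128 + 196 = 324 ms

324


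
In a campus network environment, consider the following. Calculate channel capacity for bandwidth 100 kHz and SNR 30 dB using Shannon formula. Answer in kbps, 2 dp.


Given: B = 100 kHz, SNR = 30 dB
SNR linear = 10^(30/10) = 1000
1 + SNR = 1001
log2(1001) = 9.9672262588
C = 100 * 1000 * 9.9672262588 = 996722.6259 bps
C = 996.722626 kbps -> 996.72 kbps (2 dp)

996.72


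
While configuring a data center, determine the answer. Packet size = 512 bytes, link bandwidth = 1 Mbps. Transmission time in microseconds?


Given: packet = 512 bytes, bandwidth = 1 Mbps
Packet in bits = 512 * 8 = 4096 bits
Bandwidth = 1 * 10^6 = 1000000 bps
Time = 4096 / 1000000 seconds
Time in us = 4096 * 10^6 / 1000000 = 4096

4096


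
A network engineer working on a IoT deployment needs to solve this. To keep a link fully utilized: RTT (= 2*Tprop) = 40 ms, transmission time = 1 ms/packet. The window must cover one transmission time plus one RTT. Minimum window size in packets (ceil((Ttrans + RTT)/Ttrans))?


Given: Ttrans = 1 ms, RTT = 40 ms (= 2 * Tprop, Tprop = 20 ms)
Time until first ACK returns = Ttrans + RTT = 1 + 40 = 41 ms
Need W * Ttrans >= Ttrans + RTT  ->  W >= (Ttrans + RTT) / Ttrans
(Ttrans + RTT) / Ttrans = 41 / 1 = 41
W_min = ceil(41) = 41

41


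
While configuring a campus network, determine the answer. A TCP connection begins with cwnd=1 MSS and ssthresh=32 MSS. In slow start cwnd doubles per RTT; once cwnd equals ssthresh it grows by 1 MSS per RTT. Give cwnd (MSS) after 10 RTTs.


RTT 0: cwnd = 1 MSS (initial)
RTT 1: cwnd = 2 MSS (slow start, doubled)
RTT 2: cwnd = 4 MSS (slow start, doubled)
RTT 3: cwnd = 8 MSS (slow start, doubled)
RTT 4: cwnd = 16 MSS (slow start, doubled)
RTT 5: cwnd = 32 MSS (slow start, doubled)
RTT 6: cwnd = 33 MSS (congestion avoidance, +1)
RTT 7: cwnd = 34 MSS (congestion avoidance, +1)
RTT 8: cwnd = 35 MSS (congestion avoidance, +1)
RTT 9: cwnd = 36 MSS (congestion avoidance, +1)
RTT 10: cwnd = 37 MSS (congestion avoidance, +1)

37


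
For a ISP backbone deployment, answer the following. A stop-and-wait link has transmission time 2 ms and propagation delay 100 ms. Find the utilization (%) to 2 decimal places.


Given: Ttrans = 2 ms, Tprop = 100 ms
RTT = 2 * Tprop = 2 * 100 = 200 ms
U = Ttrans / (Ttrans + RTT)
U = 2 / (2 + 200)
U = 2 / 202 = 0.009901
U% = 0.99%

0.99


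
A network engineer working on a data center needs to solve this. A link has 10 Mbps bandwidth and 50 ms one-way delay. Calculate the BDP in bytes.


Given: bandwidth = 10 Mbps, delay = 50 ms
BDP in bits = 10 * 10^6 * 50 / 1000
BDP in bits = 500000
BDP in bytes = 500000 / 8 = 62500

62500


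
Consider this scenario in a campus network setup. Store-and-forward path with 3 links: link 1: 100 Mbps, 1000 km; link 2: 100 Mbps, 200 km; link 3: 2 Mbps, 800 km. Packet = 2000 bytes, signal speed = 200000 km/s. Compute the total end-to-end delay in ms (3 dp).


Packet = 2000 bytes = 16000 bits. Store-and-forward: sum (t_trans + t_prop) per link.
Link 1: t_trans = 16000/(100*10^6) s = 0.1600 ms; t_prop = 1000/200000 s = 5.0000 ms; subtotal = 5.1600 ms
Link 2: t_trans = 16000/(100*10^6) s = 0.1600 ms; t_prop = 200/200000 s = 1.0000 ms; subtotal = 1.1600 ms
Link 3: t_trans = 16000/(2*10^6) s = 8.0000 ms; t_prop = 800/200000 s = 4.0000 ms; subtotal = 12.0000 ms
End-to-end = 5.1600 + 1.1600 + 12.0000 = 18.3200 ms -> 18.320 ms (3 dp)

18.320


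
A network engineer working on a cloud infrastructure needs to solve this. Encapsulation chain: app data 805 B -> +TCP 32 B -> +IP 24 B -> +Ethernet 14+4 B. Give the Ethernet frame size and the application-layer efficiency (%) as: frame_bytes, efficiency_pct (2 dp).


TCP segment = 805 + 32 = 837 B
IP packet = 837 + 24 = 861 B
Ethernet frame = 861 + 14 + 4 = 879 B
Efficiency = app / frame = 805 / 879 = 0.915813 = 91.5813% -> 91.58% (2 dp)

879, 91.58


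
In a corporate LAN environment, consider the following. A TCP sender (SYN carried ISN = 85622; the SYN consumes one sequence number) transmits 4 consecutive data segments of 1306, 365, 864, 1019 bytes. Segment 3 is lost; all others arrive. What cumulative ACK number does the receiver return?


SYN uses sequence number 85622; first data byte = ISN + 1 = 85623.
Segment 1: SEQ = 85623, len = 1306 B, covers [85623, 86928]
Segment 2: SEQ = 86929, len = 365 B, covers [86929, 87293]
Segment 3: SEQ = 87294, len = 864 B, covers [87294, 88157] [LOST]
Segment 4: SEQ = 88158, len = 1019 B, covers [88158, 89176]
In-order data received: bytes [85623, 87293] (segments 1..2).
Segment 3 missing -> gap begins at byte 87294; later segments buffered out of order.
Cumulative ACK = next expected in-order byte = 85623 + 1306 + 365 = 87294

87294


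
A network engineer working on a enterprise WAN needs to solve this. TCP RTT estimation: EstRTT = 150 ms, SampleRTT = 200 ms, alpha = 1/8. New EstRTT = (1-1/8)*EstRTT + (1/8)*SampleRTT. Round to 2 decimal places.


Given: EstRTT = 150 ms, SampleRTT = 200 ms, alpha = 1/8
New EstRTT = (1 - alpha) * EstRTT + alpha * SampleRTT
(7/8) * 150 = 131.25
(1/8) * 200 = 25
New EstRTT = 131.25 + 25 = 156.25 ms -> 156.25 ms (2 dp)

156.25


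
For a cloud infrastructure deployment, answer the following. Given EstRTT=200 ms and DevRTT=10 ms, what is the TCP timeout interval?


Given: EstRTT = 200 ms, DevRTT = 10 ms
Timeout = EstRTT + 4 * DevRTT
4 * DevRTT = 4 * 10 = 40
Timeout = 200 + 40 = 240 ms

240


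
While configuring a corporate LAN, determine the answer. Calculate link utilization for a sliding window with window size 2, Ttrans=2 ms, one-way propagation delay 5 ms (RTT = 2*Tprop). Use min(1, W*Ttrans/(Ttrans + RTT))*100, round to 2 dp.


Given: W = 2, Ttrans = 2 ms, RTT = 10 ms (= 2 * Tprop, Tprop = 5 ms)
Cycle time = Ttrans + RTT = 2 + 10 = 12 ms (first packet sent until its ACK returns)
W * Ttrans = 2 * 2 = 4 ms of sending per cycle
W * Ttrans / (Ttrans + RTT) = 4 / 12 = 0.333333
U = min(1, 0.333333) = 0.333333
U% = 33.33%

33.33


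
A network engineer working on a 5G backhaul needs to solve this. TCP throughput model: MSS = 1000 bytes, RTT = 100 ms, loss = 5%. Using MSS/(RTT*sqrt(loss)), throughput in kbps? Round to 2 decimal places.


Given: MSS = 1000 bytes, RTT = 100 ms, loss = 5%
RTT in seconds = 100 / 1000 = 0.1
Loss rate = 5% = 0.05
sqrt(loss) = sqrt(0.05) = 0.223606797750
Throughput (bytes/s) = 1000 / (0.1 * 0.223606797750) = 44721.3595
Throughput (kbps) = 44721.3595 * 8 / 1000 = 357.770876 -> 357.77 kbps (2 dp)

357.77


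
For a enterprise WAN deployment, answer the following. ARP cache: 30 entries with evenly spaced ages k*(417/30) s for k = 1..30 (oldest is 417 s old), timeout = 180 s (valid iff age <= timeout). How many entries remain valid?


Ages are k * 417/30 s for k = 1..30 (spacing = 13.9000 s).
Entry k is valid iff k * 417/30 <= 180 iff k <= 30 * 180 / 417 = 12.9496
n_valid = floor(12.9496) = 12
(n_stale = 30 - 12 = 18)

12
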